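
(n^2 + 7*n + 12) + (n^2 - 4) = 2*n^2 + 7*n + 8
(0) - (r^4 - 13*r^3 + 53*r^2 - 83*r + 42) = -r^4 + 13*r^3 - 53*r^2 + 83*r - 42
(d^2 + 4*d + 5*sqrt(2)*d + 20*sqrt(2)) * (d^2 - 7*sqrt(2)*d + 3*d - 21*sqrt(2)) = d^4 - 2*sqrt(2)*d^3 + 7*d^3 - 58*d^2 - 14*sqrt(2)*d^2 - 490*d - 24*sqrt(2)*d - 840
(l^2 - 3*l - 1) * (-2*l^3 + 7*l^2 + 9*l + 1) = -2*l^5 + 13*l^4 - 10*l^3 - 33*l^2 - 12*l - 1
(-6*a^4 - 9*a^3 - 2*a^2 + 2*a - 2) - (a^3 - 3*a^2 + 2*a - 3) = -6*a^4 - 10*a^3 + a^2 + 1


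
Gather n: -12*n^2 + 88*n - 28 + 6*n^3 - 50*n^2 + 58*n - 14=6*n^3 - 62*n^2 + 146*n - 42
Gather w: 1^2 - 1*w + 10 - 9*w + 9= 20 - 10*w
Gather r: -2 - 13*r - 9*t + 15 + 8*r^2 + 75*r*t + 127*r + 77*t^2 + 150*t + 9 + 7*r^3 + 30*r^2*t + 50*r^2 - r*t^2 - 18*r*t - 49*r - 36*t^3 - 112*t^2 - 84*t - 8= 7*r^3 + r^2*(30*t + 58) + r*(-t^2 + 57*t + 65) - 36*t^3 - 35*t^2 + 57*t + 14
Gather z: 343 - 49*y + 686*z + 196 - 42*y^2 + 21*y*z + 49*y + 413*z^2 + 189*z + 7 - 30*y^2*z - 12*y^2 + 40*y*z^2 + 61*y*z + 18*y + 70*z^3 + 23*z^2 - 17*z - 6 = -54*y^2 + 18*y + 70*z^3 + z^2*(40*y + 436) + z*(-30*y^2 + 82*y + 858) + 540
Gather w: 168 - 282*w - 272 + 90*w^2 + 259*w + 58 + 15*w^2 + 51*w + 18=105*w^2 + 28*w - 28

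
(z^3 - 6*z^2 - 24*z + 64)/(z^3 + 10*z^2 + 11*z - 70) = (z^2 - 4*z - 32)/(z^2 + 12*z + 35)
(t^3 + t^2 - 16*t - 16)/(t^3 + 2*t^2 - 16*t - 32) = (t + 1)/(t + 2)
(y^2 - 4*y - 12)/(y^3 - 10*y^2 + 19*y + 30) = (y + 2)/(y^2 - 4*y - 5)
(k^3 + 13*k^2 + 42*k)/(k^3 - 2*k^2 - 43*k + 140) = k*(k + 6)/(k^2 - 9*k + 20)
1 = 1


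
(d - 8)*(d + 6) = d^2 - 2*d - 48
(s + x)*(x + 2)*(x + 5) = s*x^2 + 7*s*x + 10*s + x^3 + 7*x^2 + 10*x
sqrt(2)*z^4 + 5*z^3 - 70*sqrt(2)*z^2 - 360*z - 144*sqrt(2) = (z - 6*sqrt(2))*(z + 2*sqrt(2))*(z + 6*sqrt(2))*(sqrt(2)*z + 1)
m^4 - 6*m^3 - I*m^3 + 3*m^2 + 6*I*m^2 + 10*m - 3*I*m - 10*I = (m - 5)*(m - 2)*(m + 1)*(m - I)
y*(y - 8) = y^2 - 8*y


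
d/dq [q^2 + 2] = 2*q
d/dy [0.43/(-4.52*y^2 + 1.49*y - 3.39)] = (3.8872*y - 0.6407)/(4.52*y^2 - 1.49*y + 3.39)^2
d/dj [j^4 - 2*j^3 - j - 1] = 4*j^3 - 6*j^2 - 1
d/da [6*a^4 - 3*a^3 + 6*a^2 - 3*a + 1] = 24*a^3 - 9*a^2 + 12*a - 3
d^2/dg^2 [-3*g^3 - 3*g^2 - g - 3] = -18*g - 6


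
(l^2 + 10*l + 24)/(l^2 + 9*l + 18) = (l + 4)/(l + 3)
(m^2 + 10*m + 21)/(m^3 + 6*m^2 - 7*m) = (m + 3)/(m*(m - 1))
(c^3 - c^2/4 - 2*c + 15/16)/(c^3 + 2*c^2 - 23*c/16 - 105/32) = 2*(2*c - 1)/(4*c + 7)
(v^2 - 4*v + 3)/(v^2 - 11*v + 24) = (v - 1)/(v - 8)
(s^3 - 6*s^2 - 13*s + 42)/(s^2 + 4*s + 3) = (s^2 - 9*s + 14)/(s + 1)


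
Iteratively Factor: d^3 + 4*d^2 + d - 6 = (d + 2)*(d^2 + 2*d - 3) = (d + 2)*(d + 3)*(d - 1)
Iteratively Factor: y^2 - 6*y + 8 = (y - 2)*(y - 4)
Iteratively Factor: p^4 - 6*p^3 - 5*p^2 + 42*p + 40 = (p - 4)*(p^3 - 2*p^2 - 13*p - 10) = (p - 5)*(p - 4)*(p^2 + 3*p + 2) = (p - 5)*(p - 4)*(p + 1)*(p + 2)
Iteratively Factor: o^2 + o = (o)*(o + 1)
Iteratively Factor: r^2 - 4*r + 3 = (r - 3)*(r - 1)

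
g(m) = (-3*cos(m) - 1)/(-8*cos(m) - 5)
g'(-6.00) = -0.01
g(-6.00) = 0.31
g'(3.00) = -0.12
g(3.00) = 0.67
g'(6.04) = 0.01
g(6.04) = 0.31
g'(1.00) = -0.07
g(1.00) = 0.28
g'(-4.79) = -0.22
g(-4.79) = 0.22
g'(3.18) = 0.03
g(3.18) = 0.67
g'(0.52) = -0.02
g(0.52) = 0.30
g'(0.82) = -0.05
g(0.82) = 0.29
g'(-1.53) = 0.25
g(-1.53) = 0.21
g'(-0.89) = 0.05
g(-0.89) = 0.29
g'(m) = 3*sin(m)/(-8*cos(m) - 5) - 8*(-3*cos(m) - 1)*sin(m)/(-8*cos(m) - 5)^2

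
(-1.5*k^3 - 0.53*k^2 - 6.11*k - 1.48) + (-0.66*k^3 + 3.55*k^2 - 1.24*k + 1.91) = -2.16*k^3 + 3.02*k^2 - 7.35*k + 0.43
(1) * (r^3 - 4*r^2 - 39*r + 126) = r^3 - 4*r^2 - 39*r + 126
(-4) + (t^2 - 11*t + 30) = t^2 - 11*t + 26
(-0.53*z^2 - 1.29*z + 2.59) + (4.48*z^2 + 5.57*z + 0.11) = 3.95*z^2 + 4.28*z + 2.7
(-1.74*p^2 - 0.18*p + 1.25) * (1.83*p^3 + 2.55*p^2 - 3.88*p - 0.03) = -3.1842*p^5 - 4.7664*p^4 + 8.5797*p^3 + 3.9381*p^2 - 4.8446*p - 0.0375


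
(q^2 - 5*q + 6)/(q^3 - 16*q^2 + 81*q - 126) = (q - 2)/(q^2 - 13*q + 42)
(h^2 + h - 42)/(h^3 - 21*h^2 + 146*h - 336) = (h + 7)/(h^2 - 15*h + 56)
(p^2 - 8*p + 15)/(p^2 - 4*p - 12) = (-p^2 + 8*p - 15)/(-p^2 + 4*p + 12)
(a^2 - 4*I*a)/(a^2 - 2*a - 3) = a*(-a + 4*I)/(-a^2 + 2*a + 3)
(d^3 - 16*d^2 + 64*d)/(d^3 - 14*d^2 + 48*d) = (d - 8)/(d - 6)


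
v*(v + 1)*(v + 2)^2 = v^4 + 5*v^3 + 8*v^2 + 4*v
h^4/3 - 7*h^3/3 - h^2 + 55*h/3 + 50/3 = (h/3 + 1/3)*(h - 5)^2*(h + 2)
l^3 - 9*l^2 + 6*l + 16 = (l - 8)*(l - 2)*(l + 1)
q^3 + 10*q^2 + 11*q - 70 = (q - 2)*(q + 5)*(q + 7)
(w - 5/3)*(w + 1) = w^2 - 2*w/3 - 5/3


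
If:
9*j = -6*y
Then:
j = -2*y/3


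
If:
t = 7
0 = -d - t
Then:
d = -7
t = 7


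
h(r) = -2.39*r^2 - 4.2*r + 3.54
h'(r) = -4.78*r - 4.2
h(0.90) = -2.18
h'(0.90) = -8.50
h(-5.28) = -40.91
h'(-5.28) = 21.04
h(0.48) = 0.97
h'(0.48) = -6.49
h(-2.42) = -0.29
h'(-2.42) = 7.37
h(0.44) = 1.23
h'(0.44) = -6.30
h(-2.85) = -3.90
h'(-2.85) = 9.42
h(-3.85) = -15.72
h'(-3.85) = 14.20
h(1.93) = -13.47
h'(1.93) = -13.43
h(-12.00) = -290.22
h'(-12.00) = 53.16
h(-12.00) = -290.22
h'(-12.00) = 53.16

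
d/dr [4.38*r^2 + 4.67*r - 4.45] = 8.76*r + 4.67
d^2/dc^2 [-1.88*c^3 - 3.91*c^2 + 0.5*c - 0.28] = -11.28*c - 7.82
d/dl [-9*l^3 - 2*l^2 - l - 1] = -27*l^2 - 4*l - 1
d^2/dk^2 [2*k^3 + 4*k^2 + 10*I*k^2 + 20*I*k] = 12*k + 8 + 20*I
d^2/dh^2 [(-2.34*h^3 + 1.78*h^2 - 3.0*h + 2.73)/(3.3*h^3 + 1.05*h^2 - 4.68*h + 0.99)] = (5.6843418860808e-14*h^7 + 54.9846*h^6 - 412.85376*h^5 + 551.06568*h^4 - 109.485972*h^3 - 63.353502*h^2 - 129.054384*h + 89.60139)/(35.937*h^9 + 34.3035*h^8 - 141.98085*h^7 - 63.796275*h^6 + 221.93676*h^5 - 19.470375*h^4 - 121.989402*h^3 + 68.137443*h^2 - 13.760604*h + 0.970299)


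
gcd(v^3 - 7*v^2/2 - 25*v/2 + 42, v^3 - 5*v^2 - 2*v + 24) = v^2 - 7*v + 12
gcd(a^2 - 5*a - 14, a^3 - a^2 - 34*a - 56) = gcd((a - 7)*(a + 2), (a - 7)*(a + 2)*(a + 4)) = a^2 - 5*a - 14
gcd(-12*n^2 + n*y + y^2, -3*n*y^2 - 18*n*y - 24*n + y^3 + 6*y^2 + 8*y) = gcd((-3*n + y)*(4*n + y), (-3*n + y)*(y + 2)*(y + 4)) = -3*n + y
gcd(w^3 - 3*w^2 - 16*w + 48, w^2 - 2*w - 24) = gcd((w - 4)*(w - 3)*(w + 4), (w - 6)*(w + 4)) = w + 4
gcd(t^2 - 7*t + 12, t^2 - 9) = t - 3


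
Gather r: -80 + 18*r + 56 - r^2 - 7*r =-r^2 + 11*r - 24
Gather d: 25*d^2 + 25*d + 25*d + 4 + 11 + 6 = 25*d^2 + 50*d + 21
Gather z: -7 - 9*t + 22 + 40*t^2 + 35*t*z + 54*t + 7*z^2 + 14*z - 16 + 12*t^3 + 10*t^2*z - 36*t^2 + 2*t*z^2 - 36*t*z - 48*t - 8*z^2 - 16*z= 12*t^3 + 4*t^2 - 3*t + z^2*(2*t - 1) + z*(10*t^2 - t - 2) - 1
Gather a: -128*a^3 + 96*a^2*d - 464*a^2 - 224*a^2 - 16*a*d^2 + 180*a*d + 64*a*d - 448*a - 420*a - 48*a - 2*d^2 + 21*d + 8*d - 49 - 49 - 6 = -128*a^3 + a^2*(96*d - 688) + a*(-16*d^2 + 244*d - 916) - 2*d^2 + 29*d - 104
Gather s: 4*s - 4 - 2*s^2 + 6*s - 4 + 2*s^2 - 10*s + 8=0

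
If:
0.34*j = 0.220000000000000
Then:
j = 0.65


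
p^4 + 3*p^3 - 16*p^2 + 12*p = p*(p - 2)*(p - 1)*(p + 6)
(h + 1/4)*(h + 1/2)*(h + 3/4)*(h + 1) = h^4 + 5*h^3/2 + 35*h^2/16 + 25*h/32 + 3/32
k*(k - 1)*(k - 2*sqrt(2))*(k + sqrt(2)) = k^4 - sqrt(2)*k^3 - k^3 - 4*k^2 + sqrt(2)*k^2 + 4*k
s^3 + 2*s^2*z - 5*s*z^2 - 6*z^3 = (s - 2*z)*(s + z)*(s + 3*z)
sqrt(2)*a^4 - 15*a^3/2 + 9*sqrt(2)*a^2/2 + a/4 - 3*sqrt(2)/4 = (a - 3*sqrt(2))*(a - sqrt(2)/2)^2*(sqrt(2)*a + 1/2)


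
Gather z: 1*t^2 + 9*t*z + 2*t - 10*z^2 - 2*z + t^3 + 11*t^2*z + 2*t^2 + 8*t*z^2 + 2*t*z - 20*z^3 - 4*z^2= t^3 + 3*t^2 + 2*t - 20*z^3 + z^2*(8*t - 14) + z*(11*t^2 + 11*t - 2)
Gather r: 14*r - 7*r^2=-7*r^2 + 14*r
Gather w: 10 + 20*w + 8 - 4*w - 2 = 16*w + 16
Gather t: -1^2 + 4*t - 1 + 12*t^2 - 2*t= 12*t^2 + 2*t - 2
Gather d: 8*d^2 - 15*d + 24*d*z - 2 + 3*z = 8*d^2 + d*(24*z - 15) + 3*z - 2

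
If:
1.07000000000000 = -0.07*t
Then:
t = -15.29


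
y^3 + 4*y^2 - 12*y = y*(y - 2)*(y + 6)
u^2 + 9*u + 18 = (u + 3)*(u + 6)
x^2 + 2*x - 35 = (x - 5)*(x + 7)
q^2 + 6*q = q*(q + 6)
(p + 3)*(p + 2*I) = p^2 + 3*p + 2*I*p + 6*I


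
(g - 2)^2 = g^2 - 4*g + 4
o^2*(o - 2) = o^3 - 2*o^2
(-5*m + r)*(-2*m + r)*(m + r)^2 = 10*m^4 + 13*m^3*r - 3*m^2*r^2 - 5*m*r^3 + r^4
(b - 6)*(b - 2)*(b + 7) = b^3 - b^2 - 44*b + 84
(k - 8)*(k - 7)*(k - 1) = k^3 - 16*k^2 + 71*k - 56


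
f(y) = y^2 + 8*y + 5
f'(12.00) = 32.00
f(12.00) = 245.00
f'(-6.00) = -4.00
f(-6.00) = -7.00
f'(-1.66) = 4.68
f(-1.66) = -5.52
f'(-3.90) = 0.20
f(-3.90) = -10.99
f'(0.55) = 9.10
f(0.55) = 9.70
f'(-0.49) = 7.02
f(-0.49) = 1.32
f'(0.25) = 8.50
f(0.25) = 7.06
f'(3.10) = 14.20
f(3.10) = 39.41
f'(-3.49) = 1.02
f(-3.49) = -10.74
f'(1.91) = 11.82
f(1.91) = 23.93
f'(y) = 2*y + 8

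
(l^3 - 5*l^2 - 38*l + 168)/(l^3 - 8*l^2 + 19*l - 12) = (l^2 - l - 42)/(l^2 - 4*l + 3)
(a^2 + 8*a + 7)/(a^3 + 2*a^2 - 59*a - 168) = (a + 1)/(a^2 - 5*a - 24)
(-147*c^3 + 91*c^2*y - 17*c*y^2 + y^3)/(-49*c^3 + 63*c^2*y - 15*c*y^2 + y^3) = (-3*c + y)/(-c + y)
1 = 1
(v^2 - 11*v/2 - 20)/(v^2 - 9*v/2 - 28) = (2*v + 5)/(2*v + 7)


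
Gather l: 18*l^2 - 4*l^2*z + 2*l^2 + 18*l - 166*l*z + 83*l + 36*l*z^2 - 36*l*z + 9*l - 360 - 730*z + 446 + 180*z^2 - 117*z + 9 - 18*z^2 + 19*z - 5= l^2*(20 - 4*z) + l*(36*z^2 - 202*z + 110) + 162*z^2 - 828*z + 90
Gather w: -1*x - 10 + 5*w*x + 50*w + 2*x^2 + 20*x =w*(5*x + 50) + 2*x^2 + 19*x - 10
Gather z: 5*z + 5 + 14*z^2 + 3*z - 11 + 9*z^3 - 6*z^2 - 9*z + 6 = 9*z^3 + 8*z^2 - z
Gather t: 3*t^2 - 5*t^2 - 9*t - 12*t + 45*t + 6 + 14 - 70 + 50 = -2*t^2 + 24*t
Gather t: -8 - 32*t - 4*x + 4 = -32*t - 4*x - 4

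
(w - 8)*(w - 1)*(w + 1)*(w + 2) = w^4 - 6*w^3 - 17*w^2 + 6*w + 16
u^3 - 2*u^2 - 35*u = u*(u - 7)*(u + 5)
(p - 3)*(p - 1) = p^2 - 4*p + 3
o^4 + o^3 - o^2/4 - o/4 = o*(o - 1/2)*(o + 1/2)*(o + 1)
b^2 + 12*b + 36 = (b + 6)^2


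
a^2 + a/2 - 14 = (a - 7/2)*(a + 4)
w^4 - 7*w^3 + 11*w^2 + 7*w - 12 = (w - 4)*(w - 3)*(w - 1)*(w + 1)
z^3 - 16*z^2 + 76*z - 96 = (z - 8)*(z - 6)*(z - 2)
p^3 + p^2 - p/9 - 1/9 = (p - 1/3)*(p + 1/3)*(p + 1)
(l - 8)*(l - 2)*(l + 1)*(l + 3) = l^4 - 6*l^3 - 21*l^2 + 34*l + 48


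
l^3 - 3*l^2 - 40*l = l*(l - 8)*(l + 5)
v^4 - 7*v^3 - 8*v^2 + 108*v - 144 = (v - 6)*(v - 3)*(v - 2)*(v + 4)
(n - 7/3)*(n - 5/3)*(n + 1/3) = n^3 - 11*n^2/3 + 23*n/9 + 35/27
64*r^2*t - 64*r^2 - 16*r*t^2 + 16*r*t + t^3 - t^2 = (-8*r + t)^2*(t - 1)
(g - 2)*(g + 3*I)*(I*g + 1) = I*g^3 - 2*g^2 - 2*I*g^2 + 4*g + 3*I*g - 6*I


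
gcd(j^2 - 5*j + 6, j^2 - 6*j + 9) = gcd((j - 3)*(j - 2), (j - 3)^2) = j - 3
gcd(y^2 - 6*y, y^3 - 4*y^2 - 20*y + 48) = y - 6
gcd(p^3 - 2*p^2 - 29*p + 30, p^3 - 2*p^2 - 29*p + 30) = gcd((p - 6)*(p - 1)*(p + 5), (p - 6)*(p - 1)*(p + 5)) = p^3 - 2*p^2 - 29*p + 30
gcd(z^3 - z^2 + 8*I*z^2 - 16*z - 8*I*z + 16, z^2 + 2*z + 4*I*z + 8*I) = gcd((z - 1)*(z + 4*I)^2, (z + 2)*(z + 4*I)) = z + 4*I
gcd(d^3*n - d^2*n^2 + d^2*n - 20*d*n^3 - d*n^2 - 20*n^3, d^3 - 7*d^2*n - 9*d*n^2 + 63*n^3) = 1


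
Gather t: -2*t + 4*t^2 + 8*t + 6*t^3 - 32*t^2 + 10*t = 6*t^3 - 28*t^2 + 16*t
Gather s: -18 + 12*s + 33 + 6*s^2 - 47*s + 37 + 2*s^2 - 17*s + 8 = 8*s^2 - 52*s + 60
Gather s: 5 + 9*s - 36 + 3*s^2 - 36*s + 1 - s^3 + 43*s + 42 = -s^3 + 3*s^2 + 16*s + 12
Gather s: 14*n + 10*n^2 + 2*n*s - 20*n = 10*n^2 + 2*n*s - 6*n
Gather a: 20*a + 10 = 20*a + 10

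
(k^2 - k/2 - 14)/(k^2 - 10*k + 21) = (k^2 - k/2 - 14)/(k^2 - 10*k + 21)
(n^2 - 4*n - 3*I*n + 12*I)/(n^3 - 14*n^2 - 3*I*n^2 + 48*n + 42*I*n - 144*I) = (n - 4)/(n^2 - 14*n + 48)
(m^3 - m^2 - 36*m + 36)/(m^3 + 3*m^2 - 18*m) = (m^2 - 7*m + 6)/(m*(m - 3))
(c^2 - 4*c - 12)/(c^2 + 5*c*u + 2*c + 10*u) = (c - 6)/(c + 5*u)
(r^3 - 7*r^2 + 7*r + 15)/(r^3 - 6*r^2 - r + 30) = (r + 1)/(r + 2)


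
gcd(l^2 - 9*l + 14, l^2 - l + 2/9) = 1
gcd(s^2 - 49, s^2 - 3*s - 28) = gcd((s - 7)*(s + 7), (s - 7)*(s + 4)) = s - 7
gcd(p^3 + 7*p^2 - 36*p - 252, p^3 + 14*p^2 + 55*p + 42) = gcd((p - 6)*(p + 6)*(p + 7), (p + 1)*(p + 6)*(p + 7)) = p^2 + 13*p + 42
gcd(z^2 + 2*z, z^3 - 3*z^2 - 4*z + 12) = z + 2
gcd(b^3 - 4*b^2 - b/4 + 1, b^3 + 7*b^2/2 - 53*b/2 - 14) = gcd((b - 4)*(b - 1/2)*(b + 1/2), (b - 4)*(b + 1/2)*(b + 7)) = b^2 - 7*b/2 - 2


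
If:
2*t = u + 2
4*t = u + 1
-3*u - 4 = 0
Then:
No Solution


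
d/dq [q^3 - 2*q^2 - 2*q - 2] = 3*q^2 - 4*q - 2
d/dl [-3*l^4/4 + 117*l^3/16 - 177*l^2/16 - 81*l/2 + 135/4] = -3*l^3 + 351*l^2/16 - 177*l/8 - 81/2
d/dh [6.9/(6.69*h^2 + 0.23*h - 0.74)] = (-92.322*h - 1.587)/(6.69*h^2 + 0.23*h - 0.74)^2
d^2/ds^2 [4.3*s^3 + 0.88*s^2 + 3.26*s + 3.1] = 25.8*s + 1.76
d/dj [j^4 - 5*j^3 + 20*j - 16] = 4*j^3 - 15*j^2 + 20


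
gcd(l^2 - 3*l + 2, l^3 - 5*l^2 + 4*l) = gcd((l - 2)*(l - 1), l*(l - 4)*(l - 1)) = l - 1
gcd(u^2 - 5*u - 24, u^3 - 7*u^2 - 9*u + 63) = u + 3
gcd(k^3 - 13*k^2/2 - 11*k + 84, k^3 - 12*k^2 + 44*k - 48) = k^2 - 10*k + 24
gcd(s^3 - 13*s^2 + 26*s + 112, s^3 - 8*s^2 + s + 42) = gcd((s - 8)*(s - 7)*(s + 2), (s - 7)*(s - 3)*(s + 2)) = s^2 - 5*s - 14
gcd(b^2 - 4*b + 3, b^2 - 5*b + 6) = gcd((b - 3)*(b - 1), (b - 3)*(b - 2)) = b - 3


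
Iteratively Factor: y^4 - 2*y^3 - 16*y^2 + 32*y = (y + 4)*(y^3 - 6*y^2 + 8*y) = y*(y + 4)*(y^2 - 6*y + 8) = y*(y - 4)*(y + 4)*(y - 2)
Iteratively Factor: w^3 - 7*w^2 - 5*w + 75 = (w - 5)*(w^2 - 2*w - 15) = (w - 5)*(w + 3)*(w - 5)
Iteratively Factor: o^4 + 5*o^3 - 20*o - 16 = (o + 2)*(o^3 + 3*o^2 - 6*o - 8) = (o - 2)*(o + 2)*(o^2 + 5*o + 4) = (o - 2)*(o + 2)*(o + 4)*(o + 1)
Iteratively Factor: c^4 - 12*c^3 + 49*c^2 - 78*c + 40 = (c - 5)*(c^3 - 7*c^2 + 14*c - 8) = (c - 5)*(c - 2)*(c^2 - 5*c + 4) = (c - 5)*(c - 4)*(c - 2)*(c - 1)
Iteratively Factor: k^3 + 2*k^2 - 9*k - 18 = (k - 3)*(k^2 + 5*k + 6) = (k - 3)*(k + 3)*(k + 2)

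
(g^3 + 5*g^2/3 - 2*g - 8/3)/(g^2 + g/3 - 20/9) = 3*(g^2 + 3*g + 2)/(3*g + 5)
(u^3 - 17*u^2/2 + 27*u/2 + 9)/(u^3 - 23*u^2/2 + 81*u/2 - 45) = (2*u + 1)/(2*u - 5)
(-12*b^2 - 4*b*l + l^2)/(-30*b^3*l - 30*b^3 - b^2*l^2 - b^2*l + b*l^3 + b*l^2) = (2*b + l)/(b*(5*b*l + 5*b + l^2 + l))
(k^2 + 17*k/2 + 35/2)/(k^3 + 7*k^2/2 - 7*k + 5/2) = (2*k + 7)/(2*k^2 - 3*k + 1)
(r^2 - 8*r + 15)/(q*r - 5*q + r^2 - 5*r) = (r - 3)/(q + r)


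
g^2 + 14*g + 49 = (g + 7)^2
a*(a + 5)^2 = a^3 + 10*a^2 + 25*a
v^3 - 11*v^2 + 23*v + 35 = (v - 7)*(v - 5)*(v + 1)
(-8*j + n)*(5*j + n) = -40*j^2 - 3*j*n + n^2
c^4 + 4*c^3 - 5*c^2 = c^2*(c - 1)*(c + 5)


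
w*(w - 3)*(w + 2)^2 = w^4 + w^3 - 8*w^2 - 12*w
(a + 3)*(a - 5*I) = a^2 + 3*a - 5*I*a - 15*I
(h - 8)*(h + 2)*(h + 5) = h^3 - h^2 - 46*h - 80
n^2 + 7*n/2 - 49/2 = (n - 7/2)*(n + 7)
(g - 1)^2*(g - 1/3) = g^3 - 7*g^2/3 + 5*g/3 - 1/3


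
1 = 1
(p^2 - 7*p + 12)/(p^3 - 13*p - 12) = (p - 3)/(p^2 + 4*p + 3)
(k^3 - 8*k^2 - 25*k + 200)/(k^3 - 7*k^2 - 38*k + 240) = (k + 5)/(k + 6)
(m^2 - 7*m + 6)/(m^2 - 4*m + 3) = (m - 6)/(m - 3)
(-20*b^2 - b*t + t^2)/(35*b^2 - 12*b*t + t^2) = (4*b + t)/(-7*b + t)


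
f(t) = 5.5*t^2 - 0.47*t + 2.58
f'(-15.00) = -165.47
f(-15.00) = 1247.13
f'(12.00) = 131.53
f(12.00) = 788.94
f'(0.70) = 7.23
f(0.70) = 4.95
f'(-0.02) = -0.69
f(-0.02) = 2.59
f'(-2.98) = -33.25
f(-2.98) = 52.82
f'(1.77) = 19.00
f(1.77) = 18.98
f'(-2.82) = -31.49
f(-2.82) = 47.64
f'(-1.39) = -15.76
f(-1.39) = 13.86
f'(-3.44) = -38.31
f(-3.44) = 69.28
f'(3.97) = 43.20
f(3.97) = 87.40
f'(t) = 11.0*t - 0.47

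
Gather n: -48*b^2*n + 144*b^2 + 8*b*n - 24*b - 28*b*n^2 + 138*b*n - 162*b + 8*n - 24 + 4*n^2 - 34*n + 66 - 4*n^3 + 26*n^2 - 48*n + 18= 144*b^2 - 186*b - 4*n^3 + n^2*(30 - 28*b) + n*(-48*b^2 + 146*b - 74) + 60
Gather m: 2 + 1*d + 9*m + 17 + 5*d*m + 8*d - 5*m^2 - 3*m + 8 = 9*d - 5*m^2 + m*(5*d + 6) + 27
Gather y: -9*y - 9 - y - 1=-10*y - 10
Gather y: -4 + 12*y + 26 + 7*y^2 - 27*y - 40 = 7*y^2 - 15*y - 18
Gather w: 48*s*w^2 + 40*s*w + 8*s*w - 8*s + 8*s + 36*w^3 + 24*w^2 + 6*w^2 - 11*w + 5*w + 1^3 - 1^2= 36*w^3 + w^2*(48*s + 30) + w*(48*s - 6)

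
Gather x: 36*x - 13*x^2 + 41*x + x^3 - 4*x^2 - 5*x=x^3 - 17*x^2 + 72*x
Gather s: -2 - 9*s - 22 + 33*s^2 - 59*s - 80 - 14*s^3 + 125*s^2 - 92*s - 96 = -14*s^3 + 158*s^2 - 160*s - 200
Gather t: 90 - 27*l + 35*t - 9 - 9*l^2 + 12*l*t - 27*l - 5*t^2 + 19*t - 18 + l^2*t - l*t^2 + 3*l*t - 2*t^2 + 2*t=-9*l^2 - 54*l + t^2*(-l - 7) + t*(l^2 + 15*l + 56) + 63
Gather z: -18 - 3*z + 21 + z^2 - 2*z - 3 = z^2 - 5*z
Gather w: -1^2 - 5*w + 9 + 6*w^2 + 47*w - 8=6*w^2 + 42*w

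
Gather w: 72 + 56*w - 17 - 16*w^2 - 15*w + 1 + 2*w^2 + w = -14*w^2 + 42*w + 56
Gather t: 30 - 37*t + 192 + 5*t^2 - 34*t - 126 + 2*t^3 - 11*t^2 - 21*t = 2*t^3 - 6*t^2 - 92*t + 96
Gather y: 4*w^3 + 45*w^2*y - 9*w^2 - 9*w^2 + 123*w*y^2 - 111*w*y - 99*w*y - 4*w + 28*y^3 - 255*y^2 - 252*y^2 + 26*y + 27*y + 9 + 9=4*w^3 - 18*w^2 - 4*w + 28*y^3 + y^2*(123*w - 507) + y*(45*w^2 - 210*w + 53) + 18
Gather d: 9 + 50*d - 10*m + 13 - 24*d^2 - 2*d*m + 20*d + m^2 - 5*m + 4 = -24*d^2 + d*(70 - 2*m) + m^2 - 15*m + 26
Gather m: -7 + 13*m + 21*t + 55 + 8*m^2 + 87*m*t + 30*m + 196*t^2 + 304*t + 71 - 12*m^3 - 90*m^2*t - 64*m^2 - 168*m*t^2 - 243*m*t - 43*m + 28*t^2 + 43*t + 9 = -12*m^3 + m^2*(-90*t - 56) + m*(-168*t^2 - 156*t) + 224*t^2 + 368*t + 128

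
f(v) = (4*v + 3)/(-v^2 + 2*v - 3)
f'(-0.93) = -0.61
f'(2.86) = 1.07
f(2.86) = -2.64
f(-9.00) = 0.32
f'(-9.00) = 0.02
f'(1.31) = -0.75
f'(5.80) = 0.24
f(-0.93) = 0.13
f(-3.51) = 0.49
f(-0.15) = -0.72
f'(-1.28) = -0.37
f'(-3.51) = 0.02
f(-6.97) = 0.38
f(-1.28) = 0.29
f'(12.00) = 0.04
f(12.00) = -0.41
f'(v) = (2*v - 2)*(4*v + 3)/(-v^2 + 2*v - 3)^2 + 4/(-v^2 + 2*v - 3) = 2*(2*v^2 + 3*v - 9)/(v^4 - 4*v^3 + 10*v^2 - 12*v + 9)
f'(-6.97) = 0.03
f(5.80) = -1.05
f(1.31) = -3.93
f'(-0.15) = -1.70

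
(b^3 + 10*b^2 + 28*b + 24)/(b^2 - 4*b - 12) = (b^2 + 8*b + 12)/(b - 6)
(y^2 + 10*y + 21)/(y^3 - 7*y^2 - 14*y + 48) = (y + 7)/(y^2 - 10*y + 16)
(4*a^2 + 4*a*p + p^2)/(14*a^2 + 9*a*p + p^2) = (2*a + p)/(7*a + p)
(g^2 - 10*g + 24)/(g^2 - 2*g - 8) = (g - 6)/(g + 2)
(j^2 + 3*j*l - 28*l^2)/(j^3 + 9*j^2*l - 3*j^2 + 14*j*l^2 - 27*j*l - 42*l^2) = (j - 4*l)/(j^2 + 2*j*l - 3*j - 6*l)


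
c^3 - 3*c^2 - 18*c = c*(c - 6)*(c + 3)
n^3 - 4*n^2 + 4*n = n*(n - 2)^2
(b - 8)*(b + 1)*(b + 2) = b^3 - 5*b^2 - 22*b - 16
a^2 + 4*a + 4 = (a + 2)^2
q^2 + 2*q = q*(q + 2)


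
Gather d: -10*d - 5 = -10*d - 5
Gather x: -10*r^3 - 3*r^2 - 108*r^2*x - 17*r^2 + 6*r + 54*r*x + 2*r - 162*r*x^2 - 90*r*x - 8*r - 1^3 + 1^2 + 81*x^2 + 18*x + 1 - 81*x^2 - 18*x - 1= -10*r^3 - 20*r^2 - 162*r*x^2 + x*(-108*r^2 - 36*r)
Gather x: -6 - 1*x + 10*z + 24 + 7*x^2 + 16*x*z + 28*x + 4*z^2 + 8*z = 7*x^2 + x*(16*z + 27) + 4*z^2 + 18*z + 18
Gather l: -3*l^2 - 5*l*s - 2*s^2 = -3*l^2 - 5*l*s - 2*s^2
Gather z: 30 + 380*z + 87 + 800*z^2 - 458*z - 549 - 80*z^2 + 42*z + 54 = 720*z^2 - 36*z - 378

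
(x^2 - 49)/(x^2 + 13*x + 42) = (x - 7)/(x + 6)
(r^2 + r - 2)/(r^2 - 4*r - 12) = (r - 1)/(r - 6)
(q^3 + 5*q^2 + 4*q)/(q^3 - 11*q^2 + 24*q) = (q^2 + 5*q + 4)/(q^2 - 11*q + 24)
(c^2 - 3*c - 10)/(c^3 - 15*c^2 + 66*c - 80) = (c + 2)/(c^2 - 10*c + 16)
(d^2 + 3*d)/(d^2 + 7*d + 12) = d/(d + 4)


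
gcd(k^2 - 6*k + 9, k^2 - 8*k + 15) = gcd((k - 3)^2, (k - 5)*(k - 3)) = k - 3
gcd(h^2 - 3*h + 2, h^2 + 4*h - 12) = h - 2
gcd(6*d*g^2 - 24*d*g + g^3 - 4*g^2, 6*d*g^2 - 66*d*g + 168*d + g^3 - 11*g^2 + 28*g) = 6*d*g - 24*d + g^2 - 4*g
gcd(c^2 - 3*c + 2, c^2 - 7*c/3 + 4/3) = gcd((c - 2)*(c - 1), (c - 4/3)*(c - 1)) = c - 1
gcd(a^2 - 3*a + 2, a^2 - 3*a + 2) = a^2 - 3*a + 2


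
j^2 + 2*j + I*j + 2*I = (j + 2)*(j + I)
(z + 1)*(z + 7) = z^2 + 8*z + 7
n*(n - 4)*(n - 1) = n^3 - 5*n^2 + 4*n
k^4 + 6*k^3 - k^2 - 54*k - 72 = (k - 3)*(k + 2)*(k + 3)*(k + 4)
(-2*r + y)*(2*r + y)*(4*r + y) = -16*r^3 - 4*r^2*y + 4*r*y^2 + y^3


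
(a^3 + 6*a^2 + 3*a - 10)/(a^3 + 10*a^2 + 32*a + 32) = (a^2 + 4*a - 5)/(a^2 + 8*a + 16)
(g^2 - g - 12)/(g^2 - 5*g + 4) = (g + 3)/(g - 1)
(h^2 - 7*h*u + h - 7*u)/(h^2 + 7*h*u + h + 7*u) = (h - 7*u)/(h + 7*u)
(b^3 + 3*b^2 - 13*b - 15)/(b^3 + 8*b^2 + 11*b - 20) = (b^2 - 2*b - 3)/(b^2 + 3*b - 4)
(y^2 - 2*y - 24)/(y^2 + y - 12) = (y - 6)/(y - 3)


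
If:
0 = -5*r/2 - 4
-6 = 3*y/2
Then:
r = -8/5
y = -4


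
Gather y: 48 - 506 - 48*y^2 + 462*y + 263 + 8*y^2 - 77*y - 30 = -40*y^2 + 385*y - 225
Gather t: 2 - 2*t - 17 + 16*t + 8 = 14*t - 7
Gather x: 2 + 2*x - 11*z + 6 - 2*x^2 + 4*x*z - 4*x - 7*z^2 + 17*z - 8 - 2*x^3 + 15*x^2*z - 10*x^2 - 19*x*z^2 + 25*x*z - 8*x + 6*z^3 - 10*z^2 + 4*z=-2*x^3 + x^2*(15*z - 12) + x*(-19*z^2 + 29*z - 10) + 6*z^3 - 17*z^2 + 10*z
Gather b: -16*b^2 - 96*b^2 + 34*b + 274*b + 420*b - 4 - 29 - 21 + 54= -112*b^2 + 728*b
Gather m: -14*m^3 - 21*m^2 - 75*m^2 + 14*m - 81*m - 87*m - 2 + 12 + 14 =-14*m^3 - 96*m^2 - 154*m + 24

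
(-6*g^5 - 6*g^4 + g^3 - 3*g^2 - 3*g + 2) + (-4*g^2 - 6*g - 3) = -6*g^5 - 6*g^4 + g^3 - 7*g^2 - 9*g - 1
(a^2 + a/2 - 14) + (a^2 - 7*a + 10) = 2*a^2 - 13*a/2 - 4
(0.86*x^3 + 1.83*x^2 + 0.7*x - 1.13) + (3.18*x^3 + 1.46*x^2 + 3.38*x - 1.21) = 4.04*x^3 + 3.29*x^2 + 4.08*x - 2.34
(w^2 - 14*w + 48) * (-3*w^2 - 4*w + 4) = -3*w^4 + 38*w^3 - 84*w^2 - 248*w + 192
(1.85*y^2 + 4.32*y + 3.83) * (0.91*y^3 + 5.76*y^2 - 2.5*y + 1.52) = 1.6835*y^5 + 14.5872*y^4 + 23.7435*y^3 + 14.0728*y^2 - 3.0086*y + 5.8216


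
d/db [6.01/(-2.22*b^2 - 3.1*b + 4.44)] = (26.6844*b + 18.631)/(2.22*b^2 + 3.1*b - 4.44)^2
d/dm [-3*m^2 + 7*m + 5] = 7 - 6*m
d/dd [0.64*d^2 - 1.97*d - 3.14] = 1.28*d - 1.97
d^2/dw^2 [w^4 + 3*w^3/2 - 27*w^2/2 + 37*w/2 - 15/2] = 12*w^2 + 9*w - 27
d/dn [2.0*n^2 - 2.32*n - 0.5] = 4.0*n - 2.32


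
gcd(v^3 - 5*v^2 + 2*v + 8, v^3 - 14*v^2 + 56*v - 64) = v^2 - 6*v + 8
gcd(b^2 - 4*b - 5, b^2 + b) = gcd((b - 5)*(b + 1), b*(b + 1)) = b + 1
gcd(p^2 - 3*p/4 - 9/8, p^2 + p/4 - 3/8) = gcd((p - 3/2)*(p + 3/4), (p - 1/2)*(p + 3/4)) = p + 3/4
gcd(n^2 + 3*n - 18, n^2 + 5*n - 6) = n + 6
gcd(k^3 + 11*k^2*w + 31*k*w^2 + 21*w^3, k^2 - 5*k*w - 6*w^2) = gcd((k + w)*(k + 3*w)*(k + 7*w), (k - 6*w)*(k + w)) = k + w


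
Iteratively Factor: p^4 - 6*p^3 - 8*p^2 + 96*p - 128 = (p + 4)*(p^3 - 10*p^2 + 32*p - 32) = (p - 4)*(p + 4)*(p^2 - 6*p + 8) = (p - 4)^2*(p + 4)*(p - 2)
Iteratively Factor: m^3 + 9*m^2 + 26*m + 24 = (m + 4)*(m^2 + 5*m + 6) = (m + 3)*(m + 4)*(m + 2)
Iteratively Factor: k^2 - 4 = (k - 2)*(k + 2)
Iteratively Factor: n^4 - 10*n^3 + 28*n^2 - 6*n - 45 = (n - 3)*(n^3 - 7*n^2 + 7*n + 15) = (n - 3)*(n + 1)*(n^2 - 8*n + 15) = (n - 5)*(n - 3)*(n + 1)*(n - 3)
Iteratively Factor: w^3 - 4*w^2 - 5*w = (w - 5)*(w^2 + w) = w*(w - 5)*(w + 1)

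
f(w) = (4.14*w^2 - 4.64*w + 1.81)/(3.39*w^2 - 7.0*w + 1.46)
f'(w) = (7.0 - 6.78*w)*(4.14*w^2 - 4.64*w + 1.81)/(3.39*w^2 - 7.0*w + 1.46)^2 + (8.28*w - 4.64)/(3.39*w^2 - 7.0*w + 1.46) = (-13.2504*w^2 - 0.183*w + 5.8956)/(11.4921*w^4 - 47.46*w^3 + 58.8988*w^2 - 20.44*w + 2.1316)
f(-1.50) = 0.92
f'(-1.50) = -0.06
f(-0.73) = 0.88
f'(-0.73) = -0.01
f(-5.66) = 1.07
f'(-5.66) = -0.02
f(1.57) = -4.03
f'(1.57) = -19.63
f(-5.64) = 1.07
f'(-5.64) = -0.02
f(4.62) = 1.66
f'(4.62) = -0.16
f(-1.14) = 0.90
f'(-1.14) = -0.06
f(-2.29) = 0.97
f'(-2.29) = -0.05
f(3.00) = 2.29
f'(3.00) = -0.95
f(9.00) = 1.39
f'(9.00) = -0.02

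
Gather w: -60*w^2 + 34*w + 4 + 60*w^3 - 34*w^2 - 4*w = 60*w^3 - 94*w^2 + 30*w + 4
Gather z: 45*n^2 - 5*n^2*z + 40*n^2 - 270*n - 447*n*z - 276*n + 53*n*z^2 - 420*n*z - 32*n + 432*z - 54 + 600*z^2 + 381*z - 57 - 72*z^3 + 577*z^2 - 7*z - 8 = 85*n^2 - 578*n - 72*z^3 + z^2*(53*n + 1177) + z*(-5*n^2 - 867*n + 806) - 119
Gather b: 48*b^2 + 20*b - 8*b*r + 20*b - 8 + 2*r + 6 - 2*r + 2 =48*b^2 + b*(40 - 8*r)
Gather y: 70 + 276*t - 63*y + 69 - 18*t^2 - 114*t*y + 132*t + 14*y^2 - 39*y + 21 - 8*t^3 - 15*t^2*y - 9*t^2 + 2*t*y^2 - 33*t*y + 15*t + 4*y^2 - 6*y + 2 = -8*t^3 - 27*t^2 + 423*t + y^2*(2*t + 18) + y*(-15*t^2 - 147*t - 108) + 162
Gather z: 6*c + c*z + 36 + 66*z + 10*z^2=6*c + 10*z^2 + z*(c + 66) + 36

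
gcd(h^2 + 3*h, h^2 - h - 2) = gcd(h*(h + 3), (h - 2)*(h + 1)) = 1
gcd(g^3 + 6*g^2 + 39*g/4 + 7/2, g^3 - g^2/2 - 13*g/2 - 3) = g^2 + 5*g/2 + 1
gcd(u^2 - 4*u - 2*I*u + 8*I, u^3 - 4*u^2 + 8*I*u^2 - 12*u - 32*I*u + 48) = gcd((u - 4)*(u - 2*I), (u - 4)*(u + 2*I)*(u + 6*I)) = u - 4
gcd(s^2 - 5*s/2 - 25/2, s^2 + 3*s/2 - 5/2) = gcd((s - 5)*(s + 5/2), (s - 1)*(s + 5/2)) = s + 5/2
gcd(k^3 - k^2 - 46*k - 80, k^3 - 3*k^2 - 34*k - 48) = k^2 - 6*k - 16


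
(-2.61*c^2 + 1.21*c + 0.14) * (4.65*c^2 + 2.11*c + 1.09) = -12.1365*c^4 + 0.119400000000001*c^3 + 0.3592*c^2 + 1.6143*c + 0.1526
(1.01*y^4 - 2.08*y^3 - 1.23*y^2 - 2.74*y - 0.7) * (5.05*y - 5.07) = 5.1005*y^5 - 15.6247*y^4 + 4.3341*y^3 - 7.6009*y^2 + 10.3568*y + 3.549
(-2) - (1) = -3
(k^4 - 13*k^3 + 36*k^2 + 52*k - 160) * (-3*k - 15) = -3*k^5 + 24*k^4 + 87*k^3 - 696*k^2 - 300*k + 2400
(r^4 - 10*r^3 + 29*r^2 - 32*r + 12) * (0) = 0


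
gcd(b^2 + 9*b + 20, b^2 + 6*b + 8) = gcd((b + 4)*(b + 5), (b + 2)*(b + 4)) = b + 4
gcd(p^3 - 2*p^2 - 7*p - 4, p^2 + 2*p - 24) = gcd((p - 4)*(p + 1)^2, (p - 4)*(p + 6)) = p - 4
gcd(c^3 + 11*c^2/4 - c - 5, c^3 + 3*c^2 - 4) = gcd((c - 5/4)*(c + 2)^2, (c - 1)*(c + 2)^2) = c^2 + 4*c + 4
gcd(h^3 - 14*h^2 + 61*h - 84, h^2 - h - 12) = h - 4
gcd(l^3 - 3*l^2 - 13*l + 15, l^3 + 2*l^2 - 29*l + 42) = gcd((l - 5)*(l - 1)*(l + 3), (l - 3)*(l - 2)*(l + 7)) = 1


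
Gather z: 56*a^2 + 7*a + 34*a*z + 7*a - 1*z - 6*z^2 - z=56*a^2 + 14*a - 6*z^2 + z*(34*a - 2)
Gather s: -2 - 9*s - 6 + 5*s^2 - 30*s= 5*s^2 - 39*s - 8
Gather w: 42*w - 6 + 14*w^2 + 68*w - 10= 14*w^2 + 110*w - 16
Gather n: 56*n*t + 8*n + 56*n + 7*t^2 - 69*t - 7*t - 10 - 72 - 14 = n*(56*t + 64) + 7*t^2 - 76*t - 96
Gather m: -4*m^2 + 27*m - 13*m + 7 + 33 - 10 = -4*m^2 + 14*m + 30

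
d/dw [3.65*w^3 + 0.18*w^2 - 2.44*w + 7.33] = 10.95*w^2 + 0.36*w - 2.44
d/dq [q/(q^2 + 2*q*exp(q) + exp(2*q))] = (-2*q*exp(q) - q + exp(q))/(q^3 + 3*q^2*exp(q) + 3*q*exp(2*q) + exp(3*q))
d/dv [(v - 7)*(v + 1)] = 2*v - 6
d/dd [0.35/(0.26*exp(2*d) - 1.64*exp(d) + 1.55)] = (0.574 - 0.182*exp(d))*exp(d)/(0.26*exp(2*d) - 1.64*exp(d) + 1.55)^2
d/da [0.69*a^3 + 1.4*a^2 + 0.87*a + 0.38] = 2.07*a^2 + 2.8*a + 0.87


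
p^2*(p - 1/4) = p^3 - p^2/4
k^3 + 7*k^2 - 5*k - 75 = (k - 3)*(k + 5)^2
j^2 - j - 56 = (j - 8)*(j + 7)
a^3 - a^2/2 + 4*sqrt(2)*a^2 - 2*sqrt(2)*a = a*(a - 1/2)*(a + 4*sqrt(2))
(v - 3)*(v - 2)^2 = v^3 - 7*v^2 + 16*v - 12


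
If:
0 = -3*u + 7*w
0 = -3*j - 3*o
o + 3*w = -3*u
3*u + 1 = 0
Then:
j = -10/7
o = 10/7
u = -1/3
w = -1/7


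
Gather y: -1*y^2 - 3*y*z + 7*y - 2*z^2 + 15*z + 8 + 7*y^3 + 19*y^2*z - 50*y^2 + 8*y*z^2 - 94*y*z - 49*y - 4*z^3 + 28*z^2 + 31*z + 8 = 7*y^3 + y^2*(19*z - 51) + y*(8*z^2 - 97*z - 42) - 4*z^3 + 26*z^2 + 46*z + 16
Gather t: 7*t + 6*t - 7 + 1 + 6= 13*t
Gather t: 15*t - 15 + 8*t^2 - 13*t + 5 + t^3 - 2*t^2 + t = t^3 + 6*t^2 + 3*t - 10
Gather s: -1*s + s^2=s^2 - s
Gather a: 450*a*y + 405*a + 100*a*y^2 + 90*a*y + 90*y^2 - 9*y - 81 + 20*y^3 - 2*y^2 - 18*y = a*(100*y^2 + 540*y + 405) + 20*y^3 + 88*y^2 - 27*y - 81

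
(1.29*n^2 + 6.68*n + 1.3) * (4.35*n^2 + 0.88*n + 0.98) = 5.6115*n^4 + 30.1932*n^3 + 12.7976*n^2 + 7.6904*n + 1.274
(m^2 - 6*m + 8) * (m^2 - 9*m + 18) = m^4 - 15*m^3 + 80*m^2 - 180*m + 144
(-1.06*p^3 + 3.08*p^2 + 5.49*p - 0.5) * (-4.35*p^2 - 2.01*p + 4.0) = 4.611*p^5 - 11.2674*p^4 - 34.3123*p^3 + 3.4601*p^2 + 22.965*p - 2.0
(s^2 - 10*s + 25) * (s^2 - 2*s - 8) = s^4 - 12*s^3 + 37*s^2 + 30*s - 200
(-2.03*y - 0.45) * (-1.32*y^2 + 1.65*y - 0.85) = 2.6796*y^3 - 2.7555*y^2 + 0.983*y + 0.3825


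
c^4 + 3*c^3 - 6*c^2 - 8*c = c*(c - 2)*(c + 1)*(c + 4)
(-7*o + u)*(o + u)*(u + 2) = -7*o^2*u - 14*o^2 - 6*o*u^2 - 12*o*u + u^3 + 2*u^2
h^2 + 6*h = h*(h + 6)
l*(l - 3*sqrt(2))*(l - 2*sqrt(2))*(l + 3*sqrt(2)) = l^4 - 2*sqrt(2)*l^3 - 18*l^2 + 36*sqrt(2)*l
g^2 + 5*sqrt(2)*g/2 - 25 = (g - 5*sqrt(2)/2)*(g + 5*sqrt(2))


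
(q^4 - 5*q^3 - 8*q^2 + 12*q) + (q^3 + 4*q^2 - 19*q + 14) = q^4 - 4*q^3 - 4*q^2 - 7*q + 14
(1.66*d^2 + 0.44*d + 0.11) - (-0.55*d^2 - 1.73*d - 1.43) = 2.21*d^2 + 2.17*d + 1.54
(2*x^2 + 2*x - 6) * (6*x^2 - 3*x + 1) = 12*x^4 + 6*x^3 - 40*x^2 + 20*x - 6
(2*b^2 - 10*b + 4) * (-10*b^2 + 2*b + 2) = -20*b^4 + 104*b^3 - 56*b^2 - 12*b + 8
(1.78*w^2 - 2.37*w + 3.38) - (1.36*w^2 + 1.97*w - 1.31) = 0.42*w^2 - 4.34*w + 4.69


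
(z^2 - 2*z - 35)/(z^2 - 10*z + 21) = (z + 5)/(z - 3)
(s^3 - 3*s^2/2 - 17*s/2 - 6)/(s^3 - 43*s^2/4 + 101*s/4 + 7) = 2*(2*s^2 + 5*s + 3)/(4*s^2 - 27*s - 7)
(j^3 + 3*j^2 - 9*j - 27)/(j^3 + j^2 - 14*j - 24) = (j^2 - 9)/(j^2 - 2*j - 8)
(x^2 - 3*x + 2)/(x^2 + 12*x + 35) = (x^2 - 3*x + 2)/(x^2 + 12*x + 35)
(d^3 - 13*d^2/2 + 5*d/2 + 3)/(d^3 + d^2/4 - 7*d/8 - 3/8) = 4*(d - 6)/(4*d + 3)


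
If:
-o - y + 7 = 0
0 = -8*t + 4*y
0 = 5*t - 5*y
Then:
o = 7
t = 0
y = 0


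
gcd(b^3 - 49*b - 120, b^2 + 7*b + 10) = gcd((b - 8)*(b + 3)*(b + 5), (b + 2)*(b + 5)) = b + 5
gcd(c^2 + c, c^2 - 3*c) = c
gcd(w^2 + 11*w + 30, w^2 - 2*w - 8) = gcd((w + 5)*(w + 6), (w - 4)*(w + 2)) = 1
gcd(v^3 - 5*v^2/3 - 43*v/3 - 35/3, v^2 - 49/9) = v + 7/3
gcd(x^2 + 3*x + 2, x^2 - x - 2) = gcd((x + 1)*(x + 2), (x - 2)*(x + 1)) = x + 1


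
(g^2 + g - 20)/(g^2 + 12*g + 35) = (g - 4)/(g + 7)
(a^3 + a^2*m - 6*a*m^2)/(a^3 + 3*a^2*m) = (a - 2*m)/a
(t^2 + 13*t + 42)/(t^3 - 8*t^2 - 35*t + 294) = (t + 7)/(t^2 - 14*t + 49)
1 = 1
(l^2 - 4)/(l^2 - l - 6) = (l - 2)/(l - 3)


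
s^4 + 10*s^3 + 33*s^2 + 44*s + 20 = (s + 1)*(s + 2)^2*(s + 5)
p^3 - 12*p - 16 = (p - 4)*(p + 2)^2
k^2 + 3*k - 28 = (k - 4)*(k + 7)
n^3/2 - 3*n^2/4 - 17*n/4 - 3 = (n/2 + 1/2)*(n - 4)*(n + 3/2)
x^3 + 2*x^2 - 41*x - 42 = (x - 6)*(x + 1)*(x + 7)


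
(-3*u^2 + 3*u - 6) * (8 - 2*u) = 6*u^3 - 30*u^2 + 36*u - 48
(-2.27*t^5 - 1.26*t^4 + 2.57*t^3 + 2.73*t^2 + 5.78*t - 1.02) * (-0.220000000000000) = 0.4994*t^5 + 0.2772*t^4 - 0.5654*t^3 - 0.6006*t^2 - 1.2716*t + 0.2244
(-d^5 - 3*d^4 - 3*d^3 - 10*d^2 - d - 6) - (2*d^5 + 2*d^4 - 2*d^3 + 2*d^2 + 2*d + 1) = -3*d^5 - 5*d^4 - d^3 - 12*d^2 - 3*d - 7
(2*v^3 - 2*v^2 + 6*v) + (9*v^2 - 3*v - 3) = 2*v^3 + 7*v^2 + 3*v - 3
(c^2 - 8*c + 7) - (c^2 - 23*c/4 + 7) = -9*c/4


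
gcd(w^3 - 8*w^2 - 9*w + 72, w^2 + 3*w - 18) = w - 3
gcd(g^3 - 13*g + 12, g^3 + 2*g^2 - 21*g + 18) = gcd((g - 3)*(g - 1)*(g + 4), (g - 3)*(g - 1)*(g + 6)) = g^2 - 4*g + 3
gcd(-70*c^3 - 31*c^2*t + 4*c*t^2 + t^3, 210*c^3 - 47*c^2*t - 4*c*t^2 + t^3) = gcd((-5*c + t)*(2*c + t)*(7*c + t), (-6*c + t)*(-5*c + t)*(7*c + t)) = -35*c^2 + 2*c*t + t^2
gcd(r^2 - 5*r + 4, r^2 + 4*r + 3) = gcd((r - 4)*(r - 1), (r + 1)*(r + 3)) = 1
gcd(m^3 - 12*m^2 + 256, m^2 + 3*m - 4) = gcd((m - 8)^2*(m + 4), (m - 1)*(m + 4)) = m + 4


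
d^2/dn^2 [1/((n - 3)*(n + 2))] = 2*((n - 3)^2 + (n - 3)*(n + 2) + (n + 2)^2)/((n - 3)^3*(n + 2)^3)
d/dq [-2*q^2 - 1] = -4*q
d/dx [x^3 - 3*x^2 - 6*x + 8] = 3*x^2 - 6*x - 6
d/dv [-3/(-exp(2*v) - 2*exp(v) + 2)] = -6*(exp(v) + 1)*exp(v)/(exp(2*v) + 2*exp(v) - 2)^2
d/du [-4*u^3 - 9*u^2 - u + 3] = -12*u^2 - 18*u - 1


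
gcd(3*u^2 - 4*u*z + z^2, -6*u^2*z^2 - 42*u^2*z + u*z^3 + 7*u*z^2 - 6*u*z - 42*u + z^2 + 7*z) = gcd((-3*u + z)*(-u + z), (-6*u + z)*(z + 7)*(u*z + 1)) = 1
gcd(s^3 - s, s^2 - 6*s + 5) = s - 1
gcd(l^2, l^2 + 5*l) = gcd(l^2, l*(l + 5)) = l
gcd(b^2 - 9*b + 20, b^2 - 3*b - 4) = b - 4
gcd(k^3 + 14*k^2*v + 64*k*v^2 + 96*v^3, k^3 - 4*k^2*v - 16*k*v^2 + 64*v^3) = k + 4*v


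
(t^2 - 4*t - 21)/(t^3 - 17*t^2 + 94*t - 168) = (t + 3)/(t^2 - 10*t + 24)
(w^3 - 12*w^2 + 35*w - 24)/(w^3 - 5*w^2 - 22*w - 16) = (w^2 - 4*w + 3)/(w^2 + 3*w + 2)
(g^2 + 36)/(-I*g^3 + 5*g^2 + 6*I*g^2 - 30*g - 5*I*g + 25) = I*(g^2 + 36)/(g^3 + g^2*(-6 + 5*I) + 5*g*(1 - 6*I) + 25*I)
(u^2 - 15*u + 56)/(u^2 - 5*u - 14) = (u - 8)/(u + 2)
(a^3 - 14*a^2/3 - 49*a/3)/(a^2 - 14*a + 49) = a*(3*a + 7)/(3*(a - 7))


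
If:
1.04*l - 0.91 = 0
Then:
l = 0.88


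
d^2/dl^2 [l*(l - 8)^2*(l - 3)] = 12*l^2 - 114*l + 224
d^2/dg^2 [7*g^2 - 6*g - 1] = 14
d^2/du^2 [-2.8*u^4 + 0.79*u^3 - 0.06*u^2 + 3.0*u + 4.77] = -33.6*u^2 + 4.74*u - 0.12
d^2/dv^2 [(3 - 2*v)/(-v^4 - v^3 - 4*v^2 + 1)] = 2*(v^2*(2*v - 3)*(4*v^2 + 3*v + 8)^2 - (8*v^3 + 6*v^2 + 16*v + (2*v - 3)*(6*v^2 + 3*v + 4))*(v^4 + v^3 + 4*v^2 - 1))/(v^4 + v^3 + 4*v^2 - 1)^3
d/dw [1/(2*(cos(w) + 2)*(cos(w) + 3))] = (2*cos(w) + 5)*sin(w)/(2*(cos(w) + 2)^2*(cos(w) + 3)^2)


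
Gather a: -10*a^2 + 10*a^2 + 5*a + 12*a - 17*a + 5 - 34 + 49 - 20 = 0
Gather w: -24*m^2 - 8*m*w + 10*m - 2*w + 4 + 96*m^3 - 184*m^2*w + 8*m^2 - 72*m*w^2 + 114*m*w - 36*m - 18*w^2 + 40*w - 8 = 96*m^3 - 16*m^2 - 26*m + w^2*(-72*m - 18) + w*(-184*m^2 + 106*m + 38) - 4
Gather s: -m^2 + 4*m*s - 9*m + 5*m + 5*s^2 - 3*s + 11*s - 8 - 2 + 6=-m^2 - 4*m + 5*s^2 + s*(4*m + 8) - 4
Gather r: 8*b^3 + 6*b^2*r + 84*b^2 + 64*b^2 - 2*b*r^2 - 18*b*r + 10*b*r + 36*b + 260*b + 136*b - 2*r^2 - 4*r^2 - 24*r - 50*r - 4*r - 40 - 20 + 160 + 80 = 8*b^3 + 148*b^2 + 432*b + r^2*(-2*b - 6) + r*(6*b^2 - 8*b - 78) + 180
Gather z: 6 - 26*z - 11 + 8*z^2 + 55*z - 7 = 8*z^2 + 29*z - 12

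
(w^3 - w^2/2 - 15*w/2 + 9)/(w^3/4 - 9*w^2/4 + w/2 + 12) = 2*(2*w^3 - w^2 - 15*w + 18)/(w^3 - 9*w^2 + 2*w + 48)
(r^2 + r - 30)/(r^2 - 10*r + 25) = (r + 6)/(r - 5)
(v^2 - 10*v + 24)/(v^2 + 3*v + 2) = (v^2 - 10*v + 24)/(v^2 + 3*v + 2)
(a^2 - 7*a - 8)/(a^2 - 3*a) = (a^2 - 7*a - 8)/(a*(a - 3))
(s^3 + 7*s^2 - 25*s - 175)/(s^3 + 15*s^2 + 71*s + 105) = (s - 5)/(s + 3)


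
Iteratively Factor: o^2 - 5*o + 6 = (o - 3)*(o - 2)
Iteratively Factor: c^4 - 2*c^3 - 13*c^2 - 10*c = (c + 2)*(c^3 - 4*c^2 - 5*c) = (c + 1)*(c + 2)*(c^2 - 5*c) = c*(c + 1)*(c + 2)*(c - 5)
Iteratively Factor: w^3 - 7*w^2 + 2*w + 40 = (w - 5)*(w^2 - 2*w - 8) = (w - 5)*(w + 2)*(w - 4)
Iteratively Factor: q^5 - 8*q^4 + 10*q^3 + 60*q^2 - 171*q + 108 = (q - 1)*(q^4 - 7*q^3 + 3*q^2 + 63*q - 108) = (q - 4)*(q - 1)*(q^3 - 3*q^2 - 9*q + 27) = (q - 4)*(q - 3)*(q - 1)*(q^2 - 9) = (q - 4)*(q - 3)*(q - 1)*(q + 3)*(q - 3)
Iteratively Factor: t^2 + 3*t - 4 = (t + 4)*(t - 1)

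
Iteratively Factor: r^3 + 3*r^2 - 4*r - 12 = (r + 2)*(r^2 + r - 6) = (r - 2)*(r + 2)*(r + 3)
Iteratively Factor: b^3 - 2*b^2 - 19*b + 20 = (b - 1)*(b^2 - b - 20) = (b - 5)*(b - 1)*(b + 4)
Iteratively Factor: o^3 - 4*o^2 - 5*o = (o)*(o^2 - 4*o - 5) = o*(o + 1)*(o - 5)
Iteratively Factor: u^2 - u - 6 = (u + 2)*(u - 3)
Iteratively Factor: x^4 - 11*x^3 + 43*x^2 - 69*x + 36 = (x - 1)*(x^3 - 10*x^2 + 33*x - 36) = (x - 3)*(x - 1)*(x^2 - 7*x + 12) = (x - 4)*(x - 3)*(x - 1)*(x - 3)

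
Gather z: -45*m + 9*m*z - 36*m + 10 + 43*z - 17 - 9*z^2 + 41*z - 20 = -81*m - 9*z^2 + z*(9*m + 84) - 27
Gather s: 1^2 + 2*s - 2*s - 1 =0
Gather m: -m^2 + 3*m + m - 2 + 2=-m^2 + 4*m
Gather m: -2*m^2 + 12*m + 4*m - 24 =-2*m^2 + 16*m - 24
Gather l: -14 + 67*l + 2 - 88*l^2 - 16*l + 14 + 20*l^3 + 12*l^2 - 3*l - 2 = 20*l^3 - 76*l^2 + 48*l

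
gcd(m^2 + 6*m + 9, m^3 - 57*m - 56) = 1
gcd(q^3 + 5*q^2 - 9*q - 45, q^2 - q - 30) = q + 5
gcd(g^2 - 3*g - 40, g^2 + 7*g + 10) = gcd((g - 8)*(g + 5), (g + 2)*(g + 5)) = g + 5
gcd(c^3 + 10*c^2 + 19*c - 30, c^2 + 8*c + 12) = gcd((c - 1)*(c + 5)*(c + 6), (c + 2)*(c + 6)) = c + 6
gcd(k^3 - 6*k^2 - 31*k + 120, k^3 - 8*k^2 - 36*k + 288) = k - 8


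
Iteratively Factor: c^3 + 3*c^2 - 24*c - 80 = (c + 4)*(c^2 - c - 20) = (c - 5)*(c + 4)*(c + 4)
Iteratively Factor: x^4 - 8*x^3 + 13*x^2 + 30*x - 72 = (x + 2)*(x^3 - 10*x^2 + 33*x - 36) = (x - 3)*(x + 2)*(x^2 - 7*x + 12) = (x - 3)^2*(x + 2)*(x - 4)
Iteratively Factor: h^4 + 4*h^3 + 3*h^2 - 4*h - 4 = (h - 1)*(h^3 + 5*h^2 + 8*h + 4) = (h - 1)*(h + 1)*(h^2 + 4*h + 4) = (h - 1)*(h + 1)*(h + 2)*(h + 2)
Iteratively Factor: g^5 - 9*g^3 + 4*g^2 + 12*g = (g + 1)*(g^4 - g^3 - 8*g^2 + 12*g) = (g - 2)*(g + 1)*(g^3 + g^2 - 6*g) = g*(g - 2)*(g + 1)*(g^2 + g - 6) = g*(g - 2)^2*(g + 1)*(g + 3)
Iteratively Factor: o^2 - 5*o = (o)*(o - 5)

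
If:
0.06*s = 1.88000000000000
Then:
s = 31.33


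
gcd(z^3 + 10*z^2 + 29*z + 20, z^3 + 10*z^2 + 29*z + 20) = z^3 + 10*z^2 + 29*z + 20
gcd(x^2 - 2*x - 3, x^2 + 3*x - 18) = x - 3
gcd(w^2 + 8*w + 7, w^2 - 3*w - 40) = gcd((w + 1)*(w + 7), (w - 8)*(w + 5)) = 1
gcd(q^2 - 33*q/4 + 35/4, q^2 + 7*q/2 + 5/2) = 1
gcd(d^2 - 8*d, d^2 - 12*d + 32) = d - 8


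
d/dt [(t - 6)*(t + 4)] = 2*t - 2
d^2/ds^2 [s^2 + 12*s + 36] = 2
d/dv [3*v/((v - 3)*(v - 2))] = 3*(6 - v^2)/(v^4 - 10*v^3 + 37*v^2 - 60*v + 36)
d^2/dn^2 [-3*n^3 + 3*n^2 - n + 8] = 6 - 18*n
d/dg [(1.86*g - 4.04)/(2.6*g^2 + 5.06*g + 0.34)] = (-4.836*g^2 + 21.008*g + 21.0748)/(6.76*g^4 + 26.312*g^3 + 27.3716*g^2 + 3.4408*g + 0.1156)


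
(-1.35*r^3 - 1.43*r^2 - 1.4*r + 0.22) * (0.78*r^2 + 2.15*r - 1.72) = -1.053*r^5 - 4.0179*r^4 - 1.8445*r^3 - 0.3788*r^2 + 2.881*r - 0.3784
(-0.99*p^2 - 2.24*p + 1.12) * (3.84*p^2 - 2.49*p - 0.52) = -3.8016*p^4 - 6.1365*p^3 + 10.3932*p^2 - 1.624*p - 0.5824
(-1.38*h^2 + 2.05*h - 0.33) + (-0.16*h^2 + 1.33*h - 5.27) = -1.54*h^2 + 3.38*h - 5.6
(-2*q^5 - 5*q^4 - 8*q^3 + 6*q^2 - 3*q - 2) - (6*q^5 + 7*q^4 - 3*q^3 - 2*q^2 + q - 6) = -8*q^5 - 12*q^4 - 5*q^3 + 8*q^2 - 4*q + 4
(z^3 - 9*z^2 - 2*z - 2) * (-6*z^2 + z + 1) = -6*z^5 + 55*z^4 + 4*z^3 + z^2 - 4*z - 2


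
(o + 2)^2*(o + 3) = o^3 + 7*o^2 + 16*o + 12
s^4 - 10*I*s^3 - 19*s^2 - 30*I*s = s*(s - 6*I)*(s - 5*I)*(s + I)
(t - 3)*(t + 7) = t^2 + 4*t - 21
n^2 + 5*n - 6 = (n - 1)*(n + 6)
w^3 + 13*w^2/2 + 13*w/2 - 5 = (w - 1/2)*(w + 2)*(w + 5)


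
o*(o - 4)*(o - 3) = o^3 - 7*o^2 + 12*o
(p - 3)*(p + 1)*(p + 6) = p^3 + 4*p^2 - 15*p - 18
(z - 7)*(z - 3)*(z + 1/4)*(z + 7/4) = z^4 - 8*z^3 + 23*z^2/16 + 301*z/8 + 147/16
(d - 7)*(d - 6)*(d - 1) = d^3 - 14*d^2 + 55*d - 42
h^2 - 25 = (h - 5)*(h + 5)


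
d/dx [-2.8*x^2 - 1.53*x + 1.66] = -5.6*x - 1.53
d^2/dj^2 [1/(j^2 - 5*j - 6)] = 2*(j^2 - 5*j - (2*j - 5)^2 - 6)/(-j^2 + 5*j + 6)^3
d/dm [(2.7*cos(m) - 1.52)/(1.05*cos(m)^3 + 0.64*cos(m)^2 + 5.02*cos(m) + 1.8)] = (5.67*cos(m)^3 - 3.06*cos(m)^2 - 1.9456*cos(m) - 12.4904)*sin(m)/(1.1025*cos(m)^6 + 1.344*cos(m)^5 + 10.9516*cos(m)^4 + 10.2056*cos(m)^3 + 27.5044*cos(m)^2 + 18.072*cos(m) + 3.24)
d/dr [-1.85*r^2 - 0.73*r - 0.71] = -3.7*r - 0.73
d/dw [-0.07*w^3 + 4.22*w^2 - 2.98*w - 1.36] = -0.21*w^2 + 8.44*w - 2.98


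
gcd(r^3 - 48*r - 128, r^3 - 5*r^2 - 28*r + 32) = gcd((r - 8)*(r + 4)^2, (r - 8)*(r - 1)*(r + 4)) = r^2 - 4*r - 32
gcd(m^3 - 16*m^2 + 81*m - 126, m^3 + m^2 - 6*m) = 1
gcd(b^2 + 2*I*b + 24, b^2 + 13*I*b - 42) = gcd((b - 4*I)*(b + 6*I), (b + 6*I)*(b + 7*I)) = b + 6*I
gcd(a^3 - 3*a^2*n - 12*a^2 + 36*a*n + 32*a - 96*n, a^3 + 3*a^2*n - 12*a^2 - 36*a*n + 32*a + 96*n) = a^2 - 12*a + 32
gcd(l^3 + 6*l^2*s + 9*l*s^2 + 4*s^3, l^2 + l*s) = l + s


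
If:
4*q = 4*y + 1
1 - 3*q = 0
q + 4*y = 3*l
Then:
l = 2/9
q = 1/3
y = 1/12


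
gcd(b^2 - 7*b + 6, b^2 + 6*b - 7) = b - 1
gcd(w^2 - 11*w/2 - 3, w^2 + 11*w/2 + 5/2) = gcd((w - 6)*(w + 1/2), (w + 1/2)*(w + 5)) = w + 1/2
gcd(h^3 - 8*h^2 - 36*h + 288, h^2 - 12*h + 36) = h - 6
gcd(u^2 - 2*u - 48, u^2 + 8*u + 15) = 1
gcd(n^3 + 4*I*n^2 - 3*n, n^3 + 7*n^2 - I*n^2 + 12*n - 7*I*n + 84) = n + 3*I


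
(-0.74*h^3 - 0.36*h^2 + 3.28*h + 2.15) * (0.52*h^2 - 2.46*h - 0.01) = -0.3848*h^5 + 1.6332*h^4 + 2.5986*h^3 - 6.9472*h^2 - 5.3218*h - 0.0215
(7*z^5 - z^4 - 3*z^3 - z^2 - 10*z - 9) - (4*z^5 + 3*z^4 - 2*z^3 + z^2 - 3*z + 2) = 3*z^5 - 4*z^4 - z^3 - 2*z^2 - 7*z - 11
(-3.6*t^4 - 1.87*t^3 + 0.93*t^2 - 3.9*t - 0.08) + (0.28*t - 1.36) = -3.6*t^4 - 1.87*t^3 + 0.93*t^2 - 3.62*t - 1.44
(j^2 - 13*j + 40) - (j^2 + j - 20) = 60 - 14*j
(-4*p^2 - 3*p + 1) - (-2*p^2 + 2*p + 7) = -2*p^2 - 5*p - 6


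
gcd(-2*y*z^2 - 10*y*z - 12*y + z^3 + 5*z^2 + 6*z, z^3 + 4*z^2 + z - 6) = z^2 + 5*z + 6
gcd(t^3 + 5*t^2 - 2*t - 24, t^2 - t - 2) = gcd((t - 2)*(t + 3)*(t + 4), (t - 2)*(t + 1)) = t - 2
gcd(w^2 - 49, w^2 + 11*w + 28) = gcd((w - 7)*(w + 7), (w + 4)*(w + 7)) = w + 7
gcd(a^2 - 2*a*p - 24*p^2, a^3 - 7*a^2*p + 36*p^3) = -a + 6*p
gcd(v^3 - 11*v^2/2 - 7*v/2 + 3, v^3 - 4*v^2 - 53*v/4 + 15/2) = v^2 - 13*v/2 + 3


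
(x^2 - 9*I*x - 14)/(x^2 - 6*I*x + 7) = (x - 2*I)/(x + I)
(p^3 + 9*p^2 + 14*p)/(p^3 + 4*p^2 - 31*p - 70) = p/(p - 5)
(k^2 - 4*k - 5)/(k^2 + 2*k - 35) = (k + 1)/(k + 7)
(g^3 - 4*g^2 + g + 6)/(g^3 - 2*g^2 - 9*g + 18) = (g + 1)/(g + 3)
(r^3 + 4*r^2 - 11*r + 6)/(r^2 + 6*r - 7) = (r^2 + 5*r - 6)/(r + 7)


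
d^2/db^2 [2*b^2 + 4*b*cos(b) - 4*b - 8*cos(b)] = -4*b*cos(b) + 8*sqrt(2)*cos(b + pi/4) + 4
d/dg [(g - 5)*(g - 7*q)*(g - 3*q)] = 3*g^2 - 20*g*q - 10*g + 21*q^2 + 50*q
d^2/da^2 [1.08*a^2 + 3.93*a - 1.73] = 2.16000000000000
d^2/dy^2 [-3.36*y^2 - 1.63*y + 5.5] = -6.72000000000000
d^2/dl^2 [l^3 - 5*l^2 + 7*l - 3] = 6*l - 10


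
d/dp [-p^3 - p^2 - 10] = p*(-3*p - 2)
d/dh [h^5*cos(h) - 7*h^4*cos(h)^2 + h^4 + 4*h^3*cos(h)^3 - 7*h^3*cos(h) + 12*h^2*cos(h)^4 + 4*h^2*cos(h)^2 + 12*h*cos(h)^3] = -h^5*sin(h) + 7*h^4*sin(2*h) + 5*h^4*cos(h) + 4*h^3*sin(h) - 3*h^3*sin(3*h) - 14*h^3*cos(2*h) - 10*h^3 - 16*h^2*sin(2*h) - 6*h^2*sin(4*h) - 12*h^2*cos(h) + 3*h^2*cos(3*h) - 9*h*sin(h) - 9*h*sin(3*h) + 6*h*cos(2*h)^2 + 16*h*cos(2*h) + 10*h + 9*cos(h) + 3*cos(3*h)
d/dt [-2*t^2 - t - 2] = -4*t - 1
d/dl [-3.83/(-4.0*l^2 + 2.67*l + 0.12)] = (10.2261 - 30.64*l)/(-4.0*l^2 + 2.67*l + 0.12)^2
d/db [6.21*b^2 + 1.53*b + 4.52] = 12.42*b + 1.53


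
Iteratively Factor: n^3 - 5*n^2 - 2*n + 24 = (n + 2)*(n^2 - 7*n + 12) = (n - 3)*(n + 2)*(n - 4)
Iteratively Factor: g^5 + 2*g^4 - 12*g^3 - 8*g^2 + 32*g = (g - 2)*(g^4 + 4*g^3 - 4*g^2 - 16*g) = g*(g - 2)*(g^3 + 4*g^2 - 4*g - 16) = g*(g - 2)*(g + 2)*(g^2 + 2*g - 8) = g*(g - 2)*(g + 2)*(g + 4)*(g - 2)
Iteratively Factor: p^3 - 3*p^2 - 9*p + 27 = (p + 3)*(p^2 - 6*p + 9) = (p - 3)*(p + 3)*(p - 3)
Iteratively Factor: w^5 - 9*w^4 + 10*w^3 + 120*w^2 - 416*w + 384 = (w - 4)*(w^4 - 5*w^3 - 10*w^2 + 80*w - 96) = (w - 4)*(w - 2)*(w^3 - 3*w^2 - 16*w + 48) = (w - 4)^2*(w - 2)*(w^2 + w - 12) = (w - 4)^2*(w - 2)*(w + 4)*(w - 3)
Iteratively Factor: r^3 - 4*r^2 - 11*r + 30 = (r - 5)*(r^2 + r - 6) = (r - 5)*(r + 3)*(r - 2)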